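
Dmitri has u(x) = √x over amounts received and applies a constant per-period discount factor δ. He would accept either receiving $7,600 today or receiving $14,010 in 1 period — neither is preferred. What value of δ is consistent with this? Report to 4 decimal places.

The payoff in 1 period is discounted by δ, so u(7600) = δ·u(14010) and δ = u(7600)/u(14010).
With u(x) = √x: δ = √7600/√14010 = √(7600/14010) = 0.73653.

δ ≈ 0.7365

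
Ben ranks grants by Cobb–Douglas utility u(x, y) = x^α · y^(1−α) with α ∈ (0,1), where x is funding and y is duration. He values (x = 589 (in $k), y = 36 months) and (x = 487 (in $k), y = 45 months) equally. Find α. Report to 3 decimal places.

Indifference: 589^α · 36^(1−α) = 487^α · 45^(1−α).
Rearrange to (589/487)^α = (45/36)^(1−α) and take logs: α·0.190162 = (1−α)·0.223144.
Thus α·(0.413306) = 0.223144, so α = 0.223144/0.413306 ≈ 0.540.

α ≈ 0.540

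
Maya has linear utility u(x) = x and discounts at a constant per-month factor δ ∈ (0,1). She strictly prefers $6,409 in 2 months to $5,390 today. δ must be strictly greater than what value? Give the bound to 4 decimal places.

δ > 0.9171

Comparing present values: 5390 < δ^2·6409.
Dividing by 6409: δ^2 > 0.84100. Both sides are positive, so the square root keeps the direction.
δ > (5390/6409)^(1/2) ≈ 0.9171.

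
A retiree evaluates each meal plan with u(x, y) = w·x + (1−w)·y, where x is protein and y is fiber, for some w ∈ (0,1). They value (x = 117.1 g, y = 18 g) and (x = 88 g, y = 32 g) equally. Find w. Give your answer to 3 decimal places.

w = 0.325

Equating utilities: w·117.1 + (1−w)·18 = w·88 + (1−w)·32.
w·(117.1−88) = (1−w)·(32−18), i.e. w·29.1 = (1−w)·14.
The marginal rate of substitution is 14/29.1, so w = 14/(29.1+14) = 0.325.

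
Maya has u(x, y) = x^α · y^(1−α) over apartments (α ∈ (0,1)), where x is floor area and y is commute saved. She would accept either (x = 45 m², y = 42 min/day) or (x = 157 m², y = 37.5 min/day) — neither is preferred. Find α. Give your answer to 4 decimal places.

Set the two utilities equal: 45^α·42^(1−α) = 157^α·37.5^(1−α).
(45/157)^α = (37.5/42)^(1−α); take logs: α·ln(45/157) = (1−α)·ln(37.5/42), i.e. α·-1.2495833 = (1−α)·-0.1133287.
Thus α·(-1.3629120) = -0.1133287, so α = -0.1133287/-1.3629120 ≈ 0.0832.

α ≈ 0.0832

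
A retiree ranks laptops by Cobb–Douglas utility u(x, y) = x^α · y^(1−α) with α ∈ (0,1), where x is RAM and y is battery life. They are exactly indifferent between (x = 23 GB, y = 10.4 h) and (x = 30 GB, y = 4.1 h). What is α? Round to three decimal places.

α ≈ 0.778

The Cobb–Douglas utilities coincide, so 23^α·10.4^(1−α) = 30^α·4.1^(1−α).
Taking logs: α·ln 23 + (1−α)·ln 10.4 = α·ln 30 + (1−α)·ln 4.1, i.e. α·-0.265703 = (1−α)·-0.930819.
So α/(1−α) = (-0.930819)/(-0.265703) = 3.503231, and α = 3.503231/4.503231 ≈ 0.778.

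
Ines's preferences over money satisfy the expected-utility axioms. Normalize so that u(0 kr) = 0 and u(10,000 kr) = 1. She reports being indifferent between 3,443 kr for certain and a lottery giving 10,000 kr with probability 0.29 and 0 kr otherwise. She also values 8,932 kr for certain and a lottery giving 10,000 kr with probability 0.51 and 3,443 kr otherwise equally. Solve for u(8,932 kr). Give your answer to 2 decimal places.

First, u(3,443 kr) = 0.29·u(10,000 kr) + 0.71·u(0 kr) = 0.29.
Then u(8,932 kr) = 0.51·u(10,000 kr) + 0.49·u(3,443 kr) = 0.51·1.00 + 0.49·0.29 = 0.6521.

0.65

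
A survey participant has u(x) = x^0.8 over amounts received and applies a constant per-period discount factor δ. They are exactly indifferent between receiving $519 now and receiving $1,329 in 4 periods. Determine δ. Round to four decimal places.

δ ≈ 0.8286

Equating discounted utilities: u(519) = δ^4·u(1329) ⇒ δ^4 = u(519)/u(1329).
Since u(x) = x^0.8, δ^4 = (519/1329)^0.8 = 0.39052^0.8 = 0.47132.
Hence δ = (0.47132)^(1/4) = 0.828569.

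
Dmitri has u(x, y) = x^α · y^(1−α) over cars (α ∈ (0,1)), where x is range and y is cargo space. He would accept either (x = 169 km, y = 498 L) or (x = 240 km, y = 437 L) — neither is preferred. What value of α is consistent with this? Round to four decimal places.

α ≈ 0.2714

Set the two utilities equal: 169^α·498^(1−α) = 240^α·437^(1−α).
Taking logs: α·ln 169 + (1−α)·ln 498 = α·ln 240 + (1−α)·ln 437, i.e. α·-0.3507402 = (1−α)·-0.1306669.
With A = -0.3507402 and B = -0.1306669: α·A = (1−α)·B, so α = B/(A+B) = -0.1306669/-0.4814071 ≈ 0.2714.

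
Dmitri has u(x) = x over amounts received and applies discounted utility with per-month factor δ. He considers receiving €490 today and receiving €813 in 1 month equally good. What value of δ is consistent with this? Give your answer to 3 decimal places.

The payoff in 1 month is discounted by δ, so u(490) = δ·u(813) and δ = u(490)/u(813).
With u(x) = x: δ = 490/813 = 0.60271.

δ ≈ 0.603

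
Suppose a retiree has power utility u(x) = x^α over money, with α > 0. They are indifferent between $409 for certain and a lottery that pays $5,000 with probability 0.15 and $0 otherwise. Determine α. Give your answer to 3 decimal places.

EU(lottery) = 0.15·5000^α + 0.85·0 = 0.15·5000^α.
Indifference: 409^α = 0.15·5000^α, so (409/5000)^α = 0.15.
Take logs: α = ln 0.15 / ln(409/5000) ≈ 0.75779.

α ≈ 0.758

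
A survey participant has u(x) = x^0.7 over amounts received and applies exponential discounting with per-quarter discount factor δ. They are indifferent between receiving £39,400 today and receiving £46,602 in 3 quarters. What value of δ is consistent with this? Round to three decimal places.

δ ≈ 0.962

Equating discounted utilities: u(39400) = δ^3·u(46602) ⇒ δ^3 = u(39400)/u(46602).
With u(x) = x^0.7: δ^3 = 39400^0.7/46602^0.7 = (39400/46602)^0.7 = 0.88913.
So δ = 0.88913^(1/3) ≈ 0.962.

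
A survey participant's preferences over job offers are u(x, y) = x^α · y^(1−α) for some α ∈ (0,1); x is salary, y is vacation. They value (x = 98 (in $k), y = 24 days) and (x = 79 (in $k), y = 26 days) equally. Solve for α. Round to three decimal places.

α ≈ 0.271

The Cobb–Douglas utilities coincide, so 98^α·24^(1−α) = 79^α·26^(1−α).
Taking logs: α·ln 98 + (1−α)·ln 24 = α·ln 79 + (1−α)·ln 26, i.e. α·0.215520 = (1−α)·0.080043.
With A = 0.215520 and B = 0.080043: α·A = (1−α)·B, so α = B/(A+B) = 0.080043/0.295563 ≈ 0.271.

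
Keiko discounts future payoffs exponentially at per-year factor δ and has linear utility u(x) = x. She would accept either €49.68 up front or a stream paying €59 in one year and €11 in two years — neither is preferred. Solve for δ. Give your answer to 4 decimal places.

δ ≈ 0.7400

Present value of the stream is 59·δ + 11·δ². Indifference gives 59δ + 11δ² = 49.68.
That is, 11δ² + 59δ − 49.68 = 0, a quadratic in δ.
The positive root is δ = [−59 + √(59² + 4·11·49.68)] / (2·11) = (−59 + 75.279)/22 ≈ 0.7400.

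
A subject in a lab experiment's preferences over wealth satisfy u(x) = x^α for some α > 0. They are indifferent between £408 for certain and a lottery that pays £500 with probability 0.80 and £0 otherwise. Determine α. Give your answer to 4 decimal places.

The lottery's expected utility is 0.80·u(500) + 0.20·u(0) = 0.80·500^α (since u(0) = 0 for α > 0).
Setting u(408) equal to that: 408^α = 0.80·500^α ⇒ (408/500)^α = 0.80.
Take logs: α = ln 0.80 / ln(408/500) ≈ 1.097386.

α ≈ 1.0974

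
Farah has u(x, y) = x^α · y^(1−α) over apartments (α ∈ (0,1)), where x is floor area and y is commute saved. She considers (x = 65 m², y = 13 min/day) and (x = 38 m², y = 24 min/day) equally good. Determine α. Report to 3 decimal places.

α ≈ 0.533

The Cobb–Douglas utilities coincide, so 65^α·13^(1−α) = 38^α·24^(1−α).
Rearrange to (65/38)^α = (24/13)^(1−α) and take logs: α·0.536801 = (1−α)·0.613104.
With A = 0.536801 and B = 0.613104: α·A = (1−α)·B, so α = B/(A+B) = 0.613104/1.149905 ≈ 0.533.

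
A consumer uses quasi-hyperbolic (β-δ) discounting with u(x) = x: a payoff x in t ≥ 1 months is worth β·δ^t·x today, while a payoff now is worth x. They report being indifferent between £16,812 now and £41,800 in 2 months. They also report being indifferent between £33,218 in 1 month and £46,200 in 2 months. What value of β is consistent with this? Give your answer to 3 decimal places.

Both payoffs in the second observation are in the future, so β drops out: δ^1·33218 = δ^2·46200 ⇒ δ = 33218/46200 = 0.71900.
Substituting δ into 16812 = β·δ^2·41800: β = 16812/(21609.230) ≈ 0.778.

β ≈ 0.778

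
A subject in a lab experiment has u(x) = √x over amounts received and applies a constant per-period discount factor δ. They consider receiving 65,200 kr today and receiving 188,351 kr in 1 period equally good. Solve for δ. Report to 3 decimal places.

δ ≈ 0.588

Equating discounted utilities: u(65200) = δ·u(188351) ⇒ δ = u(65200)/u(188351).
With u(x) = √x: δ = √65200/√188351 = √(65200/188351) = 0.58836.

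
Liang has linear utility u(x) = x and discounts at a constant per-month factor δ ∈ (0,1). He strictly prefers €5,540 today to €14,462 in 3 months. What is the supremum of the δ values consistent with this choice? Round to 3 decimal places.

The preference means 5540 > δ^3·14462.
Dividing by 14462: δ^3 < 0.38307. Both sides are positive, so the cube root keeps the direction.
δ < (5540/14462)^(1/3) ≈ 0.726.

δ < 0.726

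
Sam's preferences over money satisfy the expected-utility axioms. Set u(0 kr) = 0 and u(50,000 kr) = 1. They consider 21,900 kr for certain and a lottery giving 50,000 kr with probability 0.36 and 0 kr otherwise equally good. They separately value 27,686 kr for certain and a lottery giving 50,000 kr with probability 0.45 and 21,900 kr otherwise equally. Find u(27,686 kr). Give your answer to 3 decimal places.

0.648

The first gamble pins u(21,900 kr): it must equal 0.36·1 + 0.64·0 = 0.36.
Chaining: u(27,686 kr) = 0.45·1.00 + 0.55·0.36 = 0.6480.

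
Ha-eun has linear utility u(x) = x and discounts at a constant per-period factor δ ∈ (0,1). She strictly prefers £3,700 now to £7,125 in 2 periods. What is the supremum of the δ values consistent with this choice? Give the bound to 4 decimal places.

δ < 0.7206

The preference means 3700 > δ^2·7125.
Dividing by 7125: δ^2 < 0.51930. Both sides are positive, so the square root keeps the direction.
δ < 0.51930^(1/2) = 0.7206.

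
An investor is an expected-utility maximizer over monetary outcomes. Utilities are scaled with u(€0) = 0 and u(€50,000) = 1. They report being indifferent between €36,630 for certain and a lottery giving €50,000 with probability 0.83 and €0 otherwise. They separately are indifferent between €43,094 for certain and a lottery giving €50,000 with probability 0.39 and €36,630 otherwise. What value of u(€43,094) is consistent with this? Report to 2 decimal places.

0.90

The first gamble pins u(€36,630): it must equal 0.83·1 + 0.17·0 = 0.83.
Then u(€43,094) = 0.39·u(€50,000) + 0.61·u(€36,630) = 0.39·1.00 + 0.61·0.83 = 0.8963.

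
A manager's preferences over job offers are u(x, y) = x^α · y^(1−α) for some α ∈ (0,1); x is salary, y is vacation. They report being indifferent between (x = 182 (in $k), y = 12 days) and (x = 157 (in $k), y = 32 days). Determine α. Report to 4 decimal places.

Set the two utilities equal: 182^α·12^(1−α) = 157^α·32^(1−α).
Rearrange to (182/157)^α = (32/12)^(1−α) and take logs: α·0.1477609 = (1−α)·0.9808293.
With A = 0.1477609 and B = 0.9808293: α·A = (1−α)·B, so α = B/(A+B) = 0.9808293/1.1285902 ≈ 0.8691.

α ≈ 0.8691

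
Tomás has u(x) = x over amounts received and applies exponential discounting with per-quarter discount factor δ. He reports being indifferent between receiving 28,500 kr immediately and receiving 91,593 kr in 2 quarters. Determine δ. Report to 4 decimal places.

δ ≈ 0.5578

Indifference means u(28500) = δ^2 · u(91593), so δ^2 = u(28500)/u(91593).
With u(x) = x: δ^2 = 28500/91593 = 0.31116.
Hence δ = (0.31116)^(1/2) = 0.557816.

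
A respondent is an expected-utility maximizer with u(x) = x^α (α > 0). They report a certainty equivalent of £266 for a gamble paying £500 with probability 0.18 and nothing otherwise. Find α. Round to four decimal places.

α ≈ 2.7171

Since u(0) = 0, the lottery's EU is 0.18·500^α.
Setting u(266) equal to that: 266^α = 0.18·500^α ⇒ (266/500)^α = 0.18.
α = ln(0.18) / ln(266/500) = -1.7147984/-0.6311118 ≈ 2.7171.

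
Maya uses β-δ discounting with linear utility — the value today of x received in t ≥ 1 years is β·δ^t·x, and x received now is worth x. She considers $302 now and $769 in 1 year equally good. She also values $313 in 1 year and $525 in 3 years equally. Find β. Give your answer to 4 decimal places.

β ≈ 0.5086

The second indifference involves only future payoffs, so β cancels: β·δ^1·313 = β·δ^3·525, giving δ^2 = 313/525 = 0.59619, so δ = 0.77213.
The first indifference: 302 = β·δ·769, so β = 302/(δ·769) = 302/(0.77213·769) ≈ 0.5086.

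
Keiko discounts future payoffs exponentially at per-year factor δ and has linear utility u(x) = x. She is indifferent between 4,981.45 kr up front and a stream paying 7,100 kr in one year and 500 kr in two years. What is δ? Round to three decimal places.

Equating present values: 4981.45 = 7100δ + 500δ².
That is, 500δ² + 7100δ − 4981.45 = 0, a quadratic in δ.
δ = (−7100 + √(7100² + 4·500·4981.45)) / (2·500) = (−7100 + √60372900.00) / 1000 ≈ 0.670.

δ ≈ 0.670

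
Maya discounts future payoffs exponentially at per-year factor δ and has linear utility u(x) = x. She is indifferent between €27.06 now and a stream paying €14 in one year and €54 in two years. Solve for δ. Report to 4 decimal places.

Equating present values: 27.06 = 14δ + 54δ².
That is, 54δ² + 14δ − 27.06 = 0, a quadratic in δ.
By the quadratic formula (taking the positive root), δ = (−14 + √6040.96) / 108 ≈ 0.5900.

δ ≈ 0.5900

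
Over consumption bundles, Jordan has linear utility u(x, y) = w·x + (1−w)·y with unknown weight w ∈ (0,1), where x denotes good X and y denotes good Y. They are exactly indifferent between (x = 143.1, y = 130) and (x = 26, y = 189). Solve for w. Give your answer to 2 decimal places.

Indifference: w·143.1 + (1−w)·130 = w·26 + (1−w)·189.
w·(143.1−26) = (1−w)·(189−130), i.e. w·117.1 = (1−w)·59.
Hence w = 59/(117.1+59) = 59/176.1 = 0.34.

w = 0.34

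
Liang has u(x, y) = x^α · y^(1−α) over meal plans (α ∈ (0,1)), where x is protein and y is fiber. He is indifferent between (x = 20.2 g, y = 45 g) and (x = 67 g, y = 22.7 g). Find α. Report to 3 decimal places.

Set the two utilities equal: 20.2^α·45^(1−α) = 67^α·22.7^(1−α).
Taking logs: α·ln 20.2 + (1−α)·ln 45 = α·ln 67 + (1−α)·ln 22.7, i.e. α·-1.199010 = (1−α)·-0.684298.
So α/(1−α) = (-0.684298)/(-1.199010) = 0.570719, and α = 0.570719/1.570719 ≈ 0.363.

α ≈ 0.363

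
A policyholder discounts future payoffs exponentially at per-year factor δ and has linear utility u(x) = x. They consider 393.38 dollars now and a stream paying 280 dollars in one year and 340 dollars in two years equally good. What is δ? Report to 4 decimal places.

The stream is worth 280δ + 340δ² today, so 280δ + 340δ² = 393.38.
So 340δ² + 280δ − 393.38 = 0.
The positive root is δ = [−280 + √(280² + 4·340·393.38)] / (2·340) = (−280 + 783.197)/680 ≈ 0.7400.

δ ≈ 0.7400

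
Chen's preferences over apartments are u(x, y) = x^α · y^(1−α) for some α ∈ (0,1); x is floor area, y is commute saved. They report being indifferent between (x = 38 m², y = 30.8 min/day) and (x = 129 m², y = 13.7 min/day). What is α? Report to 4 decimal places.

The Cobb–Douglas utilities coincide, so 38^α·30.8^(1−α) = 129^α·13.7^(1−α).
(38/129)^α = (13.7/30.8)^(1−α); take logs: α·ln(38/129) = (1−α)·ln(13.7/30.8), i.e. α·-1.2222262 = (1−α)·-0.8101189.
So α/(1−α) = (-0.8101189)/(-1.2222262) = 0.6628224, and α = 0.6628224/1.6628224 ≈ 0.3986.

α ≈ 0.3986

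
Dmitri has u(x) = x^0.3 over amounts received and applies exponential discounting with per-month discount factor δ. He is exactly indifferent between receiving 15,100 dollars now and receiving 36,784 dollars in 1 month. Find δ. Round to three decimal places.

δ ≈ 0.766

Equating discounted utilities: u(15100) = δ·u(36784) ⇒ δ = u(15100)/u(36784).
Since u(x) = x^0.3, δ = (15100/36784)^0.3 = 0.41050^0.3 = 0.76559.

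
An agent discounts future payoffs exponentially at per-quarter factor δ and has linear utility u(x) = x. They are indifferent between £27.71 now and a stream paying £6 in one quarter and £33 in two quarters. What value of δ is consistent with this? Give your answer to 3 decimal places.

δ ≈ 0.830

The stream is worth 6δ + 33δ² today, so 6δ + 33δ² = 27.71.
Rearranged: 33δ² + 6δ − 27.71 = 0.
By the quadratic formula (taking the positive root), δ = (−6 + √3693.72) / 66 ≈ 0.830.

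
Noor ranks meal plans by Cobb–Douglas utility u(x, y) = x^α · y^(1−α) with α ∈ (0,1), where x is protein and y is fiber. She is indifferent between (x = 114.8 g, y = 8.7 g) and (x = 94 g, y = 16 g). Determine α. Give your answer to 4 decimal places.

Indifference: 114.8^α · 8.7^(1−α) = 94^α · 16^(1−α).
Taking logs: α·ln 114.8 + (1−α)·ln 8.7 = α·ln 94 + (1−α)·ln 16, i.e. α·0.1998967 = (1−α)·0.6092657.
So α/(1−α) = (0.6092657)/(0.1998967) = 3.0479027, and α = 3.0479027/4.0479027 ≈ 0.7530.

α ≈ 0.7530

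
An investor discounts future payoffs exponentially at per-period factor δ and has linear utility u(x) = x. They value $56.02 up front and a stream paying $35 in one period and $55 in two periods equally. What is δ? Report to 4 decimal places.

δ ≈ 0.7400

Equating present values: 56.02 = 35δ + 55δ².
Rearranged: 55δ² + 35δ − 56.02 = 0.
The positive root is δ = [−35 + √(35² + 4·55·56.02)] / (2·55) = (−35 + 116.402)/110 ≈ 0.7400.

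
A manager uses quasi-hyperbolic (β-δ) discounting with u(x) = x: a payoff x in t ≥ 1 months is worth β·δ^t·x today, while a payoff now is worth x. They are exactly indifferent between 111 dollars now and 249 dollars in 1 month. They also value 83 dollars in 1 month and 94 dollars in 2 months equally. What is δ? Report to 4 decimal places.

δ ≈ 0.8830

From the later pair, β·δ^1·83 = β·δ^2·94; dividing through, δ = 83/94 = 0.88298.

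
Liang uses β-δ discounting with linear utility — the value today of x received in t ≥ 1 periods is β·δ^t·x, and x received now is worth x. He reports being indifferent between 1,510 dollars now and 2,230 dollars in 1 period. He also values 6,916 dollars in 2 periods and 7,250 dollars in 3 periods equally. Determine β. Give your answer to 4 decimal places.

From the later pair, β·δ^2·6916 = β·δ^3·7250; dividing through, δ = 6916/7250 = 0.95393.
The first indifference: 1510 = β·δ·2230, so β = 1510/(δ·2230) = 1510/(0.95393·2230) ≈ 0.7098.

β ≈ 0.7098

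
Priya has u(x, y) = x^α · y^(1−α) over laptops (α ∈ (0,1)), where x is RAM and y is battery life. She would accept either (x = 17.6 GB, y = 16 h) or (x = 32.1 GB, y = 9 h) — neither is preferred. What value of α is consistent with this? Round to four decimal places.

Set the two utilities equal: 17.6^α·16^(1−α) = 32.1^α·9^(1−α).
(17.6/32.1)^α = (9/16)^(1−α); take logs: α·ln(17.6/32.1) = (1−α)·ln(9/16), i.e. α·-0.6009571 = (1−α)·-0.5753641.
So α/(1−α) = (-0.5753641)/(-0.6009571) = 0.9574129, and α = 0.9574129/1.9574129 ≈ 0.4891.

α ≈ 0.4891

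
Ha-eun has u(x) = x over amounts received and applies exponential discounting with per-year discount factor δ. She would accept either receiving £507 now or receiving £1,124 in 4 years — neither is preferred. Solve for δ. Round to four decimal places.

δ ≈ 0.8195

Equating discounted utilities: u(507) = δ^4·u(1124) ⇒ δ^4 = u(507)/u(1124).
With u(x) = x: δ^4 = 507/1124 = 0.45107.
Taking the 4th root: δ = 0.45107^(1/4) ≈ 0.8195.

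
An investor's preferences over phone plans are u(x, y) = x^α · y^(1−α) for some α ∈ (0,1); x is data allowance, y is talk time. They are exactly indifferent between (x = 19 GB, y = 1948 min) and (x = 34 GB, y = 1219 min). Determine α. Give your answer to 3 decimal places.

Indifference: 19^α · 1948^(1−α) = 34^α · 1219^(1−α).
Rearrange to (19/34)^α = (1219/1948)^(1−α) and take logs: α·-0.581922 = (1−α)·-0.468772.
So α/(1−α) = (-0.468772)/(-0.581922) = 0.805558, and α = 0.805558/1.805558 ≈ 0.446.

α ≈ 0.446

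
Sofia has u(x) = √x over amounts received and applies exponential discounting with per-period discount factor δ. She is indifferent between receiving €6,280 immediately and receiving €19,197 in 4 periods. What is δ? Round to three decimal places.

The payoff in 4 periods is discounted by δ^4, so u(6280) = δ^4·u(19197) and δ^4 = u(6280)/u(19197).
Since u(x) = √x, δ^4 = √(6280/19197) = 0.57196.
Hence δ = (0.57196)^(1/4) = 0.86964.

δ ≈ 0.870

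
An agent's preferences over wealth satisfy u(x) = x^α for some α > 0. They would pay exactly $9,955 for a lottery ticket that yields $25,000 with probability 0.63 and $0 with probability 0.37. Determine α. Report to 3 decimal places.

Since u(0) = 0, the lottery's EU is 0.63·25000^α.
Indifference: 9955^α = 0.63·25000^α, so (9955/25000)^α = 0.63.
Taking logs: α·ln(9955/25000) = ln(0.63), so α = -0.462035 / -0.920801 ≈ 0.502.

α ≈ 0.502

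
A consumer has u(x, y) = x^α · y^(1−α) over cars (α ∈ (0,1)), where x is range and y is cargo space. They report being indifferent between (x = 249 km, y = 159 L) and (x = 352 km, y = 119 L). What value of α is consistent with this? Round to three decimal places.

α ≈ 0.456

Set the two utilities equal: 249^α·159^(1−α) = 352^α·119^(1−α).
(249/352)^α = (119/159)^(1−α); take logs: α·ln(249/352) = (1−α)·ln(119/159), i.e. α·-0.346178 = (1−α)·-0.289781.
With A = -0.346178 and B = -0.289781: α·A = (1−α)·B, so α = B/(A+B) = -0.289781/-0.635959 ≈ 0.456.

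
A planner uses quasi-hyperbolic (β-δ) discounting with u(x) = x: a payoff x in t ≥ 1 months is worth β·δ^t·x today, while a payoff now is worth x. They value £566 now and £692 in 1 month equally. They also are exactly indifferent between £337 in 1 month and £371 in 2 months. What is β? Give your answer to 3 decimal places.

β ≈ 0.900

The second indifference involves only future payoffs, so β cancels: β·δ^1·337 = β·δ^2·371, giving δ = 337/371 = 0.90836.
Now use the now-vs-future pair: 566 = β·δ·692 gives β = 566/(0.90836·692) ≈ 0.900.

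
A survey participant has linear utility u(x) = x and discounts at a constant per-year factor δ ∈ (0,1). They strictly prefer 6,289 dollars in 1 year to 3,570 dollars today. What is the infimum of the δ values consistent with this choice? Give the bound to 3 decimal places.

Under u(x) = x this choice says 3570 < δ·6289.
So δ > 3570/6289 = 0.56766.

δ > 0.568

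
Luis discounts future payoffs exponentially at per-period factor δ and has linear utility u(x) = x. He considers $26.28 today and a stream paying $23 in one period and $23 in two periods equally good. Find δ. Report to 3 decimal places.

δ ≈ 0.680

Present value of the stream is 23·δ + 23·δ². Indifference gives 23δ + 23δ² = 26.28.
So 23δ² + 23δ − 26.28 = 0.
The positive root is δ = [−23 + √(23² + 4·23·26.28)] / (2·23) = (−23 + 54.284)/46 ≈ 0.680.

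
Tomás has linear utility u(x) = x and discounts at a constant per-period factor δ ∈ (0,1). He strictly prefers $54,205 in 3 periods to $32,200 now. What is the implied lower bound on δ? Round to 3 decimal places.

The preference means 32200 < δ^3·54205.
Hence δ^3 > 32200/54205 = 0.59404, and x ↦ x^(1/3) is increasing on (0,∞).
δ > 0.59404^(1/3) = 0.841.

δ > 0.841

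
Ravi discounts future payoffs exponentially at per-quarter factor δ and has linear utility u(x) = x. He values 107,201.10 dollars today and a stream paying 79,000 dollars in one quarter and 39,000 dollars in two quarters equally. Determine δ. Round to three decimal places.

δ ≈ 0.930

Equating present values: 107201.10 = 79000δ + 39000δ².
So 39000δ² + 79000δ − 107201.10 = 0.
The positive root is δ = [−79000 + √(79000² + 4·39000·107201.10)] / (2·39000) = (−79000 + 151540.000)/78000 ≈ 0.930.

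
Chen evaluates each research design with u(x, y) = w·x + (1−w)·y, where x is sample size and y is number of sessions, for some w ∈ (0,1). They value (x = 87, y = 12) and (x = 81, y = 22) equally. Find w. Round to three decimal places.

u(87,12) = u(81,22) means w·87 + (1−w)·12 = w·81 + (1−w)·22.
w·(87−81) = (1−w)·(22−12), i.e. w·6 = (1−w)·10.
Hence w = 10/(6+10) = 10/16 = 0.625.

w = 0.625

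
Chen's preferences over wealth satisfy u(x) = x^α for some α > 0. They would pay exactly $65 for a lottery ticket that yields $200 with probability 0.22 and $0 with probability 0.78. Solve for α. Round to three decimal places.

α ≈ 1.347

EU(lottery) = 0.22·200^α + 0.78·0 = 0.22·200^α.
Indifference: 65^α = 0.22·200^α, so (65/200)^α = 0.22.
Take logs: α = ln 0.22 / ln(65/200) ≈ 1.34717.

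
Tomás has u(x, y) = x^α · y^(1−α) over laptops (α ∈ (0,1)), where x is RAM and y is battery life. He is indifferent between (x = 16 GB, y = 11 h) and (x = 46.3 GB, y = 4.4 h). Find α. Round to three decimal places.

α ≈ 0.463

The Cobb–Douglas utilities coincide, so 16^α·11^(1−α) = 46.3^α·4.4^(1−α).
Taking logs: α·ln 16 + (1−α)·ln 11 = α·ln 46.3 + (1−α)·ln 4.4, i.e. α·-1.062553 = (1−α)·-0.916291.
So α/(1−α) = (-0.916291)/(-1.062553) = 0.862349, and α = 0.862349/1.862349 ≈ 0.463.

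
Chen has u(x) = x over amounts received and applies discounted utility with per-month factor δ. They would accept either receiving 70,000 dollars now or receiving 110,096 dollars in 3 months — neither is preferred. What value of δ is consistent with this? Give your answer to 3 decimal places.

Equating discounted utilities: u(70000) = δ^3·u(110096) ⇒ δ^3 = u(70000)/u(110096).
With u(x) = x: δ^3 = 70000/110096 = 0.63581.
So δ = 0.63581^(1/3) ≈ 0.860.

δ ≈ 0.860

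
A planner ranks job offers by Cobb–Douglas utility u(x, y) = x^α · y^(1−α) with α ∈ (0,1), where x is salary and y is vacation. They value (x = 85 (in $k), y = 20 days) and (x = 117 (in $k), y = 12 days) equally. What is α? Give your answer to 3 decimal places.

Indifference: 85^α · 20^(1−α) = 117^α · 12^(1−α).
Taking logs: α·ln 85 + (1−α)·ln 20 = α·ln 117 + (1−α)·ln 12, i.e. α·-0.319523 = (1−α)·-0.510826.
Thus α·(-0.830349) = -0.510826, so α = -0.510826/-0.830349 ≈ 0.615.

α ≈ 0.615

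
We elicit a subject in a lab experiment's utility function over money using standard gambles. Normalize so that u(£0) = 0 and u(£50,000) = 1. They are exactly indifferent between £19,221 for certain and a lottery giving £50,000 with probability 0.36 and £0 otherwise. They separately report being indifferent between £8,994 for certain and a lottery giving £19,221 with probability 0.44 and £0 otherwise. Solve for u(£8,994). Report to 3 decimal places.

The first gamble pins u(£19,221): it must equal 0.36·1 + 0.64·0 = 0.36.
The second indifference gives u(£8,994) = 0.44·u(£19,221) + 0.56·u(£0) = 0.44·0.36 + 0.56·0.00 = 0.1584.

0.158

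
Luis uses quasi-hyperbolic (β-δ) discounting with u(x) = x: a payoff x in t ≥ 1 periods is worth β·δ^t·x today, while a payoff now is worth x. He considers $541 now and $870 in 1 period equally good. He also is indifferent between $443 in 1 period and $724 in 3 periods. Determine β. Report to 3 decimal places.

β ≈ 0.795

From the later pair, β·δ^1·443 = β·δ^3·724; dividing through, δ^2 = 443/724 = 0.61188, so δ = 0.78223.
Substituting δ into 541 = β·δ·870: β = 541/(680.537) ≈ 0.795.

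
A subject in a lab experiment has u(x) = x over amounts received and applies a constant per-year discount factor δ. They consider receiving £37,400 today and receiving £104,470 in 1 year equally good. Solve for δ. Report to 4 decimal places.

Equating discounted utilities: u(37400) = δ·u(104470) ⇒ δ = u(37400)/u(104470).
With u(x) = x: δ = 37400/104470 = 0.35800.

δ ≈ 0.3580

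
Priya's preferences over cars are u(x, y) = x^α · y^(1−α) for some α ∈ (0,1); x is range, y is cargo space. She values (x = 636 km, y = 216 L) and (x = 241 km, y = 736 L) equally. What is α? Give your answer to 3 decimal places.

The Cobb–Douglas utilities coincide, so 636^α·216^(1−α) = 241^α·736^(1−α).
Rearrange to (636/241)^α = (736/216)^(1−α) and take logs: α·0.970402 = (1−α)·1.225952.
With A = 0.970402 and B = 1.225952: α·A = (1−α)·B, so α = B/(A+B) = 1.225952/2.196354 ≈ 0.558.

α ≈ 0.558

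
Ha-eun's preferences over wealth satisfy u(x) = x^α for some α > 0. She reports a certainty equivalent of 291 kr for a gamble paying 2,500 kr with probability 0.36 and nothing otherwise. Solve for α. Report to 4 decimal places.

α ≈ 0.4750

EU(lottery) = 0.36·2500^α + 0.64·0 = 0.36·2500^α.
Equating: 291^α = 0.36·2500^α, i.e. 0.1164^α = 0.36.
α = ln(0.36) / ln(291/2500) = -1.0216512/-2.1507227 ≈ 0.4750.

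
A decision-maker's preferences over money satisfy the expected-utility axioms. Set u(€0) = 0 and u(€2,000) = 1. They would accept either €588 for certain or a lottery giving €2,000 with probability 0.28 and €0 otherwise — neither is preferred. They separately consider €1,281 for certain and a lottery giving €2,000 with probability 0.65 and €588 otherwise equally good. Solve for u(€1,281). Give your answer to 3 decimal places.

The first gamble pins u(€588): it must equal 0.28·1 + 0.72·0 = 0.28.
The second indifference gives u(€1,281) = 0.65·u(€2,000) + 0.35·u(€588) = 0.65·1.00 + 0.35·0.28 = 0.7480.

0.748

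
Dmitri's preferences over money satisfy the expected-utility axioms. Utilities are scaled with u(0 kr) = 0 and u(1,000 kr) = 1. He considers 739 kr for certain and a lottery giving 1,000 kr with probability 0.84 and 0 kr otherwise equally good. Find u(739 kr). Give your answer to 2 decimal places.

u(739 kr) equals the lottery's expected utility: 0.84·1 + 0.16·0 = 0.84.

0.84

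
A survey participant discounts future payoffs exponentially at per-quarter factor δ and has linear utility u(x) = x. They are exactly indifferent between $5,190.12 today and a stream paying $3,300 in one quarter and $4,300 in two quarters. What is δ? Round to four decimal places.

The stream is worth 3300δ + 4300δ² today, so 3300δ + 4300δ² = 5190.12.
So 4300δ² + 3300δ − 5190.12 = 0.
By the quadratic formula (taking the positive root), δ = (−3300 + √100160064.00) / 8600 ≈ 0.7800.

δ ≈ 0.7800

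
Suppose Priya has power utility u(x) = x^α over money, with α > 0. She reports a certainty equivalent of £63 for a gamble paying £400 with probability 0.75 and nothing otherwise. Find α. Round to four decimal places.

α ≈ 0.1556

EU(lottery) = 0.75·400^α + 0.25·0 = 0.75·400^α.
Equating: 63^α = 0.75·400^α, i.e. 0.1575^α = 0.75.
Take logs: α = ln 0.75 / ln(63/400) ≈ 0.155644.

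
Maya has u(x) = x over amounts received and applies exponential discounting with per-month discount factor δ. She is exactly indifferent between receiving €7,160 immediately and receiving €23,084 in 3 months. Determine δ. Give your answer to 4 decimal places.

Indifference means u(7160) = δ^3 · u(23084), so δ^3 = u(7160)/u(23084).
With u(x) = x: δ^3 = 7160/23084 = 0.31017.
Taking the cube root: δ = 0.31017^(1/3) ≈ 0.6769.

δ ≈ 0.6769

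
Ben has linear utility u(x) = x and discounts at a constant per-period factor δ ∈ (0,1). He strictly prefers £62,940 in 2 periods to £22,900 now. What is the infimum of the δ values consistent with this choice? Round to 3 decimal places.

δ > 0.603

Comparing present values: 22900 < δ^2·62940.
Hence δ^2 > 22900/62940 = 0.36384, and x ↦ x^(1/2) is increasing on (0,∞).
δ > (22900/62940)^(1/2) ≈ 0.603.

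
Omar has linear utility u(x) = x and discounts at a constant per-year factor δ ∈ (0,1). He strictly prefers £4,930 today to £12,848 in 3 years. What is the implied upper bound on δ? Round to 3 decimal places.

Under u(x) = x this choice says 4930 > δ^3·12848.
Dividing by 12848: δ^3 < 0.38372. Both sides are positive, so the cube root keeps the direction.
δ < (4930/12848)^(1/3) ≈ 0.727.

δ < 0.727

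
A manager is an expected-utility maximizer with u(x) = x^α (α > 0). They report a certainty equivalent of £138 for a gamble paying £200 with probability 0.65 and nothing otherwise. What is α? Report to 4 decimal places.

α ≈ 1.1609

The lottery's expected utility is 0.65·u(200) + 0.35·u(0) = 0.65·200^α (since u(0) = 0 for α > 0).
Setting u(138) equal to that: 138^α = 0.65·200^α ⇒ (138/200)^α = 0.65.
Take logs: α = ln 0.65 / ln(138/200) ≈ 1.160941.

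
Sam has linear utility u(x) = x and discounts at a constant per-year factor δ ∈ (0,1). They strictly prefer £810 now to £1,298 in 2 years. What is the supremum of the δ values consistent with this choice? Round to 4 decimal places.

Comparing present values: 810 > δ^2·1298.
So δ^2 < 810/1298 = 0.62404; taking the square root of both positive sides preserves the inequality.
δ < 0.62404^(1/2) = 0.7900.

δ < 0.7900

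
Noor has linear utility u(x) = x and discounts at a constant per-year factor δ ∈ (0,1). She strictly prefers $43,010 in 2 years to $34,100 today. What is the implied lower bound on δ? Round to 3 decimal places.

Under u(x) = x this choice says 34100 < δ^2·43010.
Dividing by 43010: δ^2 > 0.79284. Both sides are positive, so the square root keeps the direction.
δ > (34100/43010)^(1/2) ≈ 0.890.

δ > 0.890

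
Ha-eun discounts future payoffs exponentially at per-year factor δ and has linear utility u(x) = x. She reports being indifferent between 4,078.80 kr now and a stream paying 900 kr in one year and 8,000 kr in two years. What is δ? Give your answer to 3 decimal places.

The stream is worth 900δ + 8000δ² today, so 900δ + 8000δ² = 4078.80.
That is, 8000δ² + 900δ − 4078.80 = 0, a quadratic in δ.
By the quadratic formula (taking the positive root), δ = (−900 + √131331600.00) / 16000 ≈ 0.660.

δ ≈ 0.660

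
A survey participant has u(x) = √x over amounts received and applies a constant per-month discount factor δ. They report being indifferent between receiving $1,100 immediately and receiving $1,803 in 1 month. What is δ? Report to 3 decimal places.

The payoff in 1 month is discounted by δ, so u(1100) = δ·u(1803) and δ = u(1100)/u(1803).
With u(x) = √x: δ = √1100/√1803 = √(1100/1803) = 0.78109.

δ ≈ 0.781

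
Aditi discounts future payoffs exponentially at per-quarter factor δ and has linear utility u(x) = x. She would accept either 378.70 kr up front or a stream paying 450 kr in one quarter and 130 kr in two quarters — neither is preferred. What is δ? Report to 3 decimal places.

δ ≈ 0.700

The stream is worth 450δ + 130δ² today, so 450δ + 130δ² = 378.70.
That is, 130δ² + 450δ − 378.70 = 0, a quadratic in δ.
By the quadratic formula (taking the positive root), δ = (−450 + √399424.00) / 260 ≈ 0.700.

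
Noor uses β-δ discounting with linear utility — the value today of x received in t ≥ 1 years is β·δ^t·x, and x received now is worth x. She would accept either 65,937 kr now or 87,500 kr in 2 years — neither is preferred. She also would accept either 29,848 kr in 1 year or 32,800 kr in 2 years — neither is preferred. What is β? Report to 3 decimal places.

The second indifference involves only future payoffs, so β cancels: β·δ^1·29848 = β·δ^2·32800, giving δ = 29848/32800 = 0.91000.
Substituting δ into 65937 = β·δ^2·87500: β = 65937/(72458.750) ≈ 0.910.

β ≈ 0.910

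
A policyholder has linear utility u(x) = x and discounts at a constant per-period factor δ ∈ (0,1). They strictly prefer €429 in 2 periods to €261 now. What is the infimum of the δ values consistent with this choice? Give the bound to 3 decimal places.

Under u(x) = x this choice says 261 < δ^2·429.
Hence δ^2 > 261/429 = 0.60839, and x ↦ x^(1/2) is increasing on (0,∞).
δ > (261/429)^(1/2) ≈ 0.780.

δ > 0.780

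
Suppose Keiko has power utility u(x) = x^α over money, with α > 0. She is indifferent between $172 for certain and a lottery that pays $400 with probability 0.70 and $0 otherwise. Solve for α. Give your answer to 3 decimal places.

Since u(0) = 0, the lottery's EU is 0.70·400^α.
Setting u(172) equal to that: 172^α = 0.70·400^α ⇒ (172/400)^α = 0.70.
Take logs: α = ln 0.70 / ln(172/400) ≈ 0.42262.

α ≈ 0.423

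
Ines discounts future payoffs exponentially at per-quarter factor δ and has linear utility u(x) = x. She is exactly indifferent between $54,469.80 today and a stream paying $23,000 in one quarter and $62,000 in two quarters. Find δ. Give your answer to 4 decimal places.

δ ≈ 0.7700

The stream is worth 23000δ + 62000δ² today, so 23000δ + 62000δ² = 54469.80.
Rearranged: 62000δ² + 23000δ − 54469.80 = 0.
By the quadratic formula (taking the positive root), δ = (−23000 + √14037510400.00) / 124000 ≈ 0.7700.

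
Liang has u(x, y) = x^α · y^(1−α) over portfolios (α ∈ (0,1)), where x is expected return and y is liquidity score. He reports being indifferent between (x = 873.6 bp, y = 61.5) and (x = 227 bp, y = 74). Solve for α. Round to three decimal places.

Indifference: 873.6^α · 61.5^(1−α) = 227^α · 74^(1−α).
Taking logs: α·ln 873.6 + (1−α)·ln 61.5 = α·ln 227 + (1−α)·ln 74, i.e. α·1.347673 = (1−α)·0.185028.
With A = 1.347673 and B = 0.185028: α·A = (1−α)·B, so α = B/(A+B) = 0.185028/1.532701 ≈ 0.121.

α ≈ 0.121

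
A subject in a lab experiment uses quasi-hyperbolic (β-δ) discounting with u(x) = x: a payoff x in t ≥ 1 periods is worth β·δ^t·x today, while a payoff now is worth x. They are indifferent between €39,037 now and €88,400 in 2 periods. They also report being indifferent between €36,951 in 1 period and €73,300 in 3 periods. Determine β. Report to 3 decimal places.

β ≈ 0.876

Both payoffs in the second observation are in the future, so β drops out: δ^1·36951 = δ^3·73300 ⇒ δ^2 = 36951/73300 = 0.50411, so δ = 0.71000.
The first indifference: 39037 = β·δ^2·88400, so β = 39037/(δ^2·88400) = 39037/(0.50411·88400) ≈ 0.876.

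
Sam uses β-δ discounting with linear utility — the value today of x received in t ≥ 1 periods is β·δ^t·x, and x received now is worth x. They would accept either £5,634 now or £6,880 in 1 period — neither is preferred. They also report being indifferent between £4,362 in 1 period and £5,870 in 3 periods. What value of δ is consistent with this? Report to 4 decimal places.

From the later pair, β·δ^1·4362 = β·δ^3·5870; dividing through, δ^2 = 4362/5870 = 0.74310, so δ = 0.86203.

δ ≈ 0.8620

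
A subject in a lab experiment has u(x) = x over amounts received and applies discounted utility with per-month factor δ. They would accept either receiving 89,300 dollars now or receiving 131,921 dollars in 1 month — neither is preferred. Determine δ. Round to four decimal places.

δ ≈ 0.6769

Equating discounted utilities: u(89300) = δ·u(131921) ⇒ δ = u(89300)/u(131921).
With u(x) = x: δ = 89300/131921 = 0.67692.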